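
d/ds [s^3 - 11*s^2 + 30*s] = 3*s^2 - 22*s + 30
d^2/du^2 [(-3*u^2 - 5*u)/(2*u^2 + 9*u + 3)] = 4*(17*u^3 + 27*u^2 + 45*u + 54)/(8*u^6 + 108*u^5 + 522*u^4 + 1053*u^3 + 783*u^2 + 243*u + 27)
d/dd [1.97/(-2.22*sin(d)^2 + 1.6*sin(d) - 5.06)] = (8.7468*sin(d) - 3.152)*cos(d)/(2.22*sin(d)^2 - 1.6*sin(d) + 5.06)^2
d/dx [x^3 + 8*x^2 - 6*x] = 3*x^2 + 16*x - 6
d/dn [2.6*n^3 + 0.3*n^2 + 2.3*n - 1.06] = 7.8*n^2 + 0.6*n + 2.3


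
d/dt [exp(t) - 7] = exp(t)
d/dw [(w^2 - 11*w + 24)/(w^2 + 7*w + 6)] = 18*(w^2 - 2*w - 13)/(w^4 + 14*w^3 + 61*w^2 + 84*w + 36)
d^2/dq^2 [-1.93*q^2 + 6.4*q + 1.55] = -3.86000000000000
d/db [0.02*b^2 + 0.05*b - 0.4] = 0.04*b + 0.05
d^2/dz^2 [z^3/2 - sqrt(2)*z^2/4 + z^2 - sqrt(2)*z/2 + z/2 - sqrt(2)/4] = 3*z - sqrt(2)/2 + 2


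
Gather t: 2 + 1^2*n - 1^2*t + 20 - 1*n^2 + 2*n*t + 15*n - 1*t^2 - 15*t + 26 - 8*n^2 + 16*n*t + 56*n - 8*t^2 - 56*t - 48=-9*n^2 + 72*n - 9*t^2 + t*(18*n - 72)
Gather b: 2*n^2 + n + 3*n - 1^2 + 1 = 2*n^2 + 4*n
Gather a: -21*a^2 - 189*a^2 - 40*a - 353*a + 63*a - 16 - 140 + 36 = -210*a^2 - 330*a - 120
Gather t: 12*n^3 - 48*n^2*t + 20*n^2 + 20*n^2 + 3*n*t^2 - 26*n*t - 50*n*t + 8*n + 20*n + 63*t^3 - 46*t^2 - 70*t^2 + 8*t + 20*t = 12*n^3 + 40*n^2 + 28*n + 63*t^3 + t^2*(3*n - 116) + t*(-48*n^2 - 76*n + 28)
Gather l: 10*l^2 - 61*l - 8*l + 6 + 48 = 10*l^2 - 69*l + 54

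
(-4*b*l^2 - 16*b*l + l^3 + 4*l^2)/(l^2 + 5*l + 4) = l*(-4*b + l)/(l + 1)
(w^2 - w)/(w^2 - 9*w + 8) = w/(w - 8)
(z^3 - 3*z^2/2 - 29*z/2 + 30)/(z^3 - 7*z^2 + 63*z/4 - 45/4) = 2*(z + 4)/(2*z - 3)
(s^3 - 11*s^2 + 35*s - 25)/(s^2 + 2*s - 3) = (s^2 - 10*s + 25)/(s + 3)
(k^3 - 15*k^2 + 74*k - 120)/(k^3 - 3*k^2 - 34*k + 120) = (k - 6)/(k + 6)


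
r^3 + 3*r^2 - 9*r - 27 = (r - 3)*(r + 3)^2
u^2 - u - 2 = (u - 2)*(u + 1)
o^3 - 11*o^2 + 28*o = o*(o - 7)*(o - 4)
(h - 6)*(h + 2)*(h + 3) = h^3 - h^2 - 24*h - 36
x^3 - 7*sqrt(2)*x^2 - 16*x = x*(x - 8*sqrt(2))*(x + sqrt(2))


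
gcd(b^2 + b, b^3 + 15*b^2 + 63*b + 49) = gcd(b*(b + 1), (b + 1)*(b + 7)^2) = b + 1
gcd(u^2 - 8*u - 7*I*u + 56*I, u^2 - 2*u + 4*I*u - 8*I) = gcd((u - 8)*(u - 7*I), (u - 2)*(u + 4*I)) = 1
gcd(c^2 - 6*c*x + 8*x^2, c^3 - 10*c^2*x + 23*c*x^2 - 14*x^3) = -c + 2*x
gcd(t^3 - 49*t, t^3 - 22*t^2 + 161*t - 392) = t - 7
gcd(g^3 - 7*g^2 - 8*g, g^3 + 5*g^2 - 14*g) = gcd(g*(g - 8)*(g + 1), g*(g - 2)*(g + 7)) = g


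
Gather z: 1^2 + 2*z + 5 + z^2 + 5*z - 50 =z^2 + 7*z - 44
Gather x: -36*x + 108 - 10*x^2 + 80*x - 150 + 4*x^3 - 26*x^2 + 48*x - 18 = 4*x^3 - 36*x^2 + 92*x - 60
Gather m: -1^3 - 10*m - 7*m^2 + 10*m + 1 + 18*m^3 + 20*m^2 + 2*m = 18*m^3 + 13*m^2 + 2*m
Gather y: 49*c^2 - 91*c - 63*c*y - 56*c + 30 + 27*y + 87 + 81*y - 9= 49*c^2 - 147*c + y*(108 - 63*c) + 108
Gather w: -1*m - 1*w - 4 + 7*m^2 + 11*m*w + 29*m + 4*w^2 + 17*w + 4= 7*m^2 + 28*m + 4*w^2 + w*(11*m + 16)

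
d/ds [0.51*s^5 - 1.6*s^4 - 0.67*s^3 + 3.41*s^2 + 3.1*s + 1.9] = 2.55*s^4 - 6.4*s^3 - 2.01*s^2 + 6.82*s + 3.1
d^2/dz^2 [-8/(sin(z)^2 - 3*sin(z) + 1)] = 8*(4*sin(z)^4 - 9*sin(z)^3 - sin(z)^2 + 21*sin(z) - 16)/(sin(z)^2 - 3*sin(z) + 1)^3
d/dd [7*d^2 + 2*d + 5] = 14*d + 2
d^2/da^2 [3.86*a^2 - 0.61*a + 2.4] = 7.72000000000000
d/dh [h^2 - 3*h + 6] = 2*h - 3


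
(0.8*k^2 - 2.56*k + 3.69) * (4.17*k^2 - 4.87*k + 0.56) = 3.336*k^4 - 14.5712*k^3 + 28.3025*k^2 - 19.4039*k + 2.0664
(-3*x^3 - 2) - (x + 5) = -3*x^3 - x - 7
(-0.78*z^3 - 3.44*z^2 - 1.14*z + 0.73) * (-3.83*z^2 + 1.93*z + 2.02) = 2.9874*z^5 + 11.6698*z^4 - 3.8486*z^3 - 11.9449*z^2 - 0.8939*z + 1.4746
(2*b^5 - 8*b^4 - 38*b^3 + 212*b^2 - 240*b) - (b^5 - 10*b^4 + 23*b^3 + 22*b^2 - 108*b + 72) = b^5 + 2*b^4 - 61*b^3 + 190*b^2 - 132*b - 72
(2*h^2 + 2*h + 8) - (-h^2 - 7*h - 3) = 3*h^2 + 9*h + 11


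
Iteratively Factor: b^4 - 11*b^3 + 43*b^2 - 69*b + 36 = (b - 1)*(b^3 - 10*b^2 + 33*b - 36) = (b - 4)*(b - 1)*(b^2 - 6*b + 9) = (b - 4)*(b - 3)*(b - 1)*(b - 3)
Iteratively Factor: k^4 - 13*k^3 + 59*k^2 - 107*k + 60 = (k - 4)*(k^3 - 9*k^2 + 23*k - 15) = (k - 4)*(k - 1)*(k^2 - 8*k + 15) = (k - 5)*(k - 4)*(k - 1)*(k - 3)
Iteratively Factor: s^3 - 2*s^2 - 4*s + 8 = (s + 2)*(s^2 - 4*s + 4) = (s - 2)*(s + 2)*(s - 2)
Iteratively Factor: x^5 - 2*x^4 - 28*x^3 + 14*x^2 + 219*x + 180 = (x - 4)*(x^4 + 2*x^3 - 20*x^2 - 66*x - 45) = (x - 4)*(x + 3)*(x^3 - x^2 - 17*x - 15) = (x - 4)*(x + 3)^2*(x^2 - 4*x - 5) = (x - 5)*(x - 4)*(x + 3)^2*(x + 1)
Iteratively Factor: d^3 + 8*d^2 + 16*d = (d + 4)*(d^2 + 4*d) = (d + 4)^2*(d)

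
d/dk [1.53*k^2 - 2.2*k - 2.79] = 3.06*k - 2.2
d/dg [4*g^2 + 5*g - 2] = 8*g + 5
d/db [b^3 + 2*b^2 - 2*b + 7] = 3*b^2 + 4*b - 2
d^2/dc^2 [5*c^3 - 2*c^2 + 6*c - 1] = 30*c - 4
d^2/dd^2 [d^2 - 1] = 2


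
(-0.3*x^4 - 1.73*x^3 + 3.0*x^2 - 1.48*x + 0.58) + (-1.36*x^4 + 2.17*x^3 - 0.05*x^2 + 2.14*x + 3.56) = -1.66*x^4 + 0.44*x^3 + 2.95*x^2 + 0.66*x + 4.14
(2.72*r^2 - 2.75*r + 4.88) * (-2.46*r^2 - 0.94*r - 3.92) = -6.6912*r^4 + 4.2082*r^3 - 20.0822*r^2 + 6.1928*r - 19.1296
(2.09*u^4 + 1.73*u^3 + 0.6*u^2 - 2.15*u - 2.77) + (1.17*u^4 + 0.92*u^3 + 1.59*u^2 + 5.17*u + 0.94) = 3.26*u^4 + 2.65*u^3 + 2.19*u^2 + 3.02*u - 1.83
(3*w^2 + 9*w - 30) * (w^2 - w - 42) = 3*w^4 + 6*w^3 - 165*w^2 - 348*w + 1260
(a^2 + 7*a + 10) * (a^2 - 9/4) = a^4 + 7*a^3 + 31*a^2/4 - 63*a/4 - 45/2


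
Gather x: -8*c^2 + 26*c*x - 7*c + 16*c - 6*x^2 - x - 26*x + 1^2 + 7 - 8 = -8*c^2 + 9*c - 6*x^2 + x*(26*c - 27)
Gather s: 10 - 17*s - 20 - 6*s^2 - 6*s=-6*s^2 - 23*s - 10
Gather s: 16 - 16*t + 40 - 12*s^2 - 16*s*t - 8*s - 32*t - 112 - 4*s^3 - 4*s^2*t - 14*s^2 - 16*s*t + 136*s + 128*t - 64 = -4*s^3 + s^2*(-4*t - 26) + s*(128 - 32*t) + 80*t - 120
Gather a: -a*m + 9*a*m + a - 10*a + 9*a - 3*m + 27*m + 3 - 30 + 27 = 8*a*m + 24*m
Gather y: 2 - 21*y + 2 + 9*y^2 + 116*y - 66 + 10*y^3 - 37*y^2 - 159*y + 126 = 10*y^3 - 28*y^2 - 64*y + 64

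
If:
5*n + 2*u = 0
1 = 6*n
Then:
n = 1/6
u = -5/12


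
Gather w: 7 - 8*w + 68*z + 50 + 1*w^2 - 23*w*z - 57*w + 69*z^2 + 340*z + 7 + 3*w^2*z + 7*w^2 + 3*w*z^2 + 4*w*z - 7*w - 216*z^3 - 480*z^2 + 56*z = w^2*(3*z + 8) + w*(3*z^2 - 19*z - 72) - 216*z^3 - 411*z^2 + 464*z + 64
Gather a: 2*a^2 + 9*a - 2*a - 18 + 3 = 2*a^2 + 7*a - 15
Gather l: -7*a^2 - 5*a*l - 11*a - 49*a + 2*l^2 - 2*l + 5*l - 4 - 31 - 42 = -7*a^2 - 60*a + 2*l^2 + l*(3 - 5*a) - 77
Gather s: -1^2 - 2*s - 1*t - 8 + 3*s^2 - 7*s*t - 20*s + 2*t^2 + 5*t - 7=3*s^2 + s*(-7*t - 22) + 2*t^2 + 4*t - 16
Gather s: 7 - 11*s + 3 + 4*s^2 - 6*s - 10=4*s^2 - 17*s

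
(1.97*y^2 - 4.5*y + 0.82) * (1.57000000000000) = 3.0929*y^2 - 7.065*y + 1.2874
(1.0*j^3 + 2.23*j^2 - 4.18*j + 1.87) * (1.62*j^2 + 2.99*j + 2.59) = 1.62*j^5 + 6.6026*j^4 + 2.4861*j^3 - 3.6931*j^2 - 5.2349*j + 4.8433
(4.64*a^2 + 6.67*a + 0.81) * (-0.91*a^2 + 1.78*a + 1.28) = -4.2224*a^4 + 2.1895*a^3 + 17.0747*a^2 + 9.9794*a + 1.0368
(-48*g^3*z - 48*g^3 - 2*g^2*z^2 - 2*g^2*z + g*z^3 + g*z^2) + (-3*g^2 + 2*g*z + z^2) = -48*g^3*z - 48*g^3 - 2*g^2*z^2 - 2*g^2*z - 3*g^2 + g*z^3 + g*z^2 + 2*g*z + z^2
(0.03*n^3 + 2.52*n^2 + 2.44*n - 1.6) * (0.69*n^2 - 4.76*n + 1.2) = 0.0207*n^5 + 1.596*n^4 - 10.2756*n^3 - 9.6944*n^2 + 10.544*n - 1.92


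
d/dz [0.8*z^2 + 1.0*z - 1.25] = 1.6*z + 1.0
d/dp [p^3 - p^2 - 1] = p*(3*p - 2)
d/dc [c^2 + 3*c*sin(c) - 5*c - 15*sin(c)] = 3*c*cos(c) + 2*c + 3*sin(c) - 15*cos(c) - 5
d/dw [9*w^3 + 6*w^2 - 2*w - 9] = 27*w^2 + 12*w - 2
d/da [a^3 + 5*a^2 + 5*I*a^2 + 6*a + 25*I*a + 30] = 3*a^2 + 10*a*(1 + I) + 6 + 25*I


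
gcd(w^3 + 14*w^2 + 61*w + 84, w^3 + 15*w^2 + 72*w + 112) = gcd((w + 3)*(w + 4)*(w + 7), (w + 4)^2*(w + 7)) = w^2 + 11*w + 28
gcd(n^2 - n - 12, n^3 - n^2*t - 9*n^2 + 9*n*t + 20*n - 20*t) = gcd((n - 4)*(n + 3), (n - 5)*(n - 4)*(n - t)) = n - 4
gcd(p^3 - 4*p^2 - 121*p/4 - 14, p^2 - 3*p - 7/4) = p + 1/2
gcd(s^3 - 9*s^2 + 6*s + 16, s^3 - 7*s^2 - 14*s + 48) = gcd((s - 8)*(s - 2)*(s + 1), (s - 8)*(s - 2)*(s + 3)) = s^2 - 10*s + 16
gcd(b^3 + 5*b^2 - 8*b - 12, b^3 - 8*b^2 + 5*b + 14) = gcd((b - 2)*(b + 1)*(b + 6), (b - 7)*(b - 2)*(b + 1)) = b^2 - b - 2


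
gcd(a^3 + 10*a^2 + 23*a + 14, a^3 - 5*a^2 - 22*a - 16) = a^2 + 3*a + 2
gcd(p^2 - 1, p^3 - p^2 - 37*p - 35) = p + 1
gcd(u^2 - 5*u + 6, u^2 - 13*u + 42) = 1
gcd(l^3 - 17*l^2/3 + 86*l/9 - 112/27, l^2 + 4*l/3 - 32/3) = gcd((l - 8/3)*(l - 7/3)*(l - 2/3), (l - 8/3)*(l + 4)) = l - 8/3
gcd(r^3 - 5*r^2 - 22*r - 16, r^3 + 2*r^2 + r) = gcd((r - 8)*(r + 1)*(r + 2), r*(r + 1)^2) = r + 1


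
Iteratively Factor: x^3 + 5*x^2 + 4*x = (x + 4)*(x^2 + x) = (x + 1)*(x + 4)*(x)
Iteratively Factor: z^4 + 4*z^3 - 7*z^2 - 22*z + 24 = (z - 1)*(z^3 + 5*z^2 - 2*z - 24) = (z - 2)*(z - 1)*(z^2 + 7*z + 12) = (z - 2)*(z - 1)*(z + 4)*(z + 3)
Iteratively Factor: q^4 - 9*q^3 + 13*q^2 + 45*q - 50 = (q + 2)*(q^3 - 11*q^2 + 35*q - 25) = (q - 5)*(q + 2)*(q^2 - 6*q + 5) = (q - 5)^2*(q + 2)*(q - 1)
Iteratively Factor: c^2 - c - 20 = (c - 5)*(c + 4)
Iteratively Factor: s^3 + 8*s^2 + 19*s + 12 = (s + 3)*(s^2 + 5*s + 4) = (s + 3)*(s + 4)*(s + 1)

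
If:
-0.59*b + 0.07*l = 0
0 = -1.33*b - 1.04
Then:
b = -0.78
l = -6.59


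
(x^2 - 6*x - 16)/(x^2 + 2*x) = (x - 8)/x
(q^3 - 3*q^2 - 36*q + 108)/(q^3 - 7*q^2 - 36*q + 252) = (q - 3)/(q - 7)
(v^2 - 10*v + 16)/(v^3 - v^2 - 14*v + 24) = (v - 8)/(v^2 + v - 12)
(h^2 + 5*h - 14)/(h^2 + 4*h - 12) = (h + 7)/(h + 6)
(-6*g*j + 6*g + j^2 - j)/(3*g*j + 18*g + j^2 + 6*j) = (-6*g*j + 6*g + j^2 - j)/(3*g*j + 18*g + j^2 + 6*j)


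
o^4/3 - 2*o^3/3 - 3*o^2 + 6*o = o*(o/3 + 1)*(o - 3)*(o - 2)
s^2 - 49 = (s - 7)*(s + 7)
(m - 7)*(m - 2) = m^2 - 9*m + 14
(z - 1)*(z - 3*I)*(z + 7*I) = z^3 - z^2 + 4*I*z^2 + 21*z - 4*I*z - 21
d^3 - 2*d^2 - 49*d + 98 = (d - 7)*(d - 2)*(d + 7)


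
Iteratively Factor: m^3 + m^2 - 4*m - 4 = (m + 2)*(m^2 - m - 2) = (m + 1)*(m + 2)*(m - 2)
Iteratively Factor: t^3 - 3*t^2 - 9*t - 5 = (t + 1)*(t^2 - 4*t - 5) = (t - 5)*(t + 1)*(t + 1)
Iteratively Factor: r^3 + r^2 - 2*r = (r + 2)*(r^2 - r) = (r - 1)*(r + 2)*(r)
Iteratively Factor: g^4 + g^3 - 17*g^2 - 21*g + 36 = (g + 3)*(g^3 - 2*g^2 - 11*g + 12) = (g + 3)^2*(g^2 - 5*g + 4) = (g - 1)*(g + 3)^2*(g - 4)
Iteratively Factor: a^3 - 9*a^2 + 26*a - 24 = (a - 3)*(a^2 - 6*a + 8) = (a - 3)*(a - 2)*(a - 4)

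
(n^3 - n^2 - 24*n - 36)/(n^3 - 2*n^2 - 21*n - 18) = (n + 2)/(n + 1)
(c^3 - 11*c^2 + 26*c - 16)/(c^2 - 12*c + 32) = (c^2 - 3*c + 2)/(c - 4)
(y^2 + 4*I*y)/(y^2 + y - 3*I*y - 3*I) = y*(y + 4*I)/(y^2 + y - 3*I*y - 3*I)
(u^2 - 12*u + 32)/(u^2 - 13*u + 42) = (u^2 - 12*u + 32)/(u^2 - 13*u + 42)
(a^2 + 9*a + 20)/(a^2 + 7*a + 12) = (a + 5)/(a + 3)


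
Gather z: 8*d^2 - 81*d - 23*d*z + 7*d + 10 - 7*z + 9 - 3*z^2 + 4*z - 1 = 8*d^2 - 74*d - 3*z^2 + z*(-23*d - 3) + 18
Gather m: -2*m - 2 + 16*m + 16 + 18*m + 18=32*m + 32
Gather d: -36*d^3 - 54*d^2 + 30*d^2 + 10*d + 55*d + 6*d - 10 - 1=-36*d^3 - 24*d^2 + 71*d - 11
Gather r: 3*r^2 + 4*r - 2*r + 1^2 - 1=3*r^2 + 2*r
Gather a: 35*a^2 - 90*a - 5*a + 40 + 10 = 35*a^2 - 95*a + 50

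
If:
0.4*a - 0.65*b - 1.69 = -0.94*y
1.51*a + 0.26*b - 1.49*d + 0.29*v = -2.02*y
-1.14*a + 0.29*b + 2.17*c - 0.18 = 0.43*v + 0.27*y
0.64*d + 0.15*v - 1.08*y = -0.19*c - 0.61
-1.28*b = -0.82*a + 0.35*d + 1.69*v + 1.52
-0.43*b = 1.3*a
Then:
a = 0.07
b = -0.21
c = 0.13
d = 2.02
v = -1.13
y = 1.63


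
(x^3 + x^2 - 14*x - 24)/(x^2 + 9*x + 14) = (x^2 - x - 12)/(x + 7)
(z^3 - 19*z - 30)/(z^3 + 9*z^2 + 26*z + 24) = (z - 5)/(z + 4)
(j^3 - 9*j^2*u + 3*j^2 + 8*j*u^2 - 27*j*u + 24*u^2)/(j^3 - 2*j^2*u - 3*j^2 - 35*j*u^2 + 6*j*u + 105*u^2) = (j^3 - 9*j^2*u + 3*j^2 + 8*j*u^2 - 27*j*u + 24*u^2)/(j^3 - 2*j^2*u - 3*j^2 - 35*j*u^2 + 6*j*u + 105*u^2)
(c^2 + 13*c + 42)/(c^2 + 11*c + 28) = (c + 6)/(c + 4)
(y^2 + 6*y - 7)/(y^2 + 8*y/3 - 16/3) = 3*(y^2 + 6*y - 7)/(3*y^2 + 8*y - 16)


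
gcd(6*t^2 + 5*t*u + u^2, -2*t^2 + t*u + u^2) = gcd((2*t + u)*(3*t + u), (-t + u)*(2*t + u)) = 2*t + u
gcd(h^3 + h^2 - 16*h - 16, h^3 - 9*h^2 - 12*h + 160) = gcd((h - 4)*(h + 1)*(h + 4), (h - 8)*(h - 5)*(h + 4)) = h + 4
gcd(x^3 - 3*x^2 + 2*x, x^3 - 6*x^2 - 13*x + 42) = x - 2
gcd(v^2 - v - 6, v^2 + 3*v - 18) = v - 3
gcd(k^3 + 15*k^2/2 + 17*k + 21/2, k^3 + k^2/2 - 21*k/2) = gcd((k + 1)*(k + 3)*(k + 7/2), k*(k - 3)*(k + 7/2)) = k + 7/2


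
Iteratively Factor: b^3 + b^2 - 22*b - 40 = (b + 2)*(b^2 - b - 20) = (b + 2)*(b + 4)*(b - 5)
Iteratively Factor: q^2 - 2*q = (q - 2)*(q)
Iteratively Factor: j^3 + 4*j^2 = (j + 4)*(j^2) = j*(j + 4)*(j)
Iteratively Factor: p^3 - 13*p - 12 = (p + 3)*(p^2 - 3*p - 4) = (p + 1)*(p + 3)*(p - 4)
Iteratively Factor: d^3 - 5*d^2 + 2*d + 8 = (d + 1)*(d^2 - 6*d + 8) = (d - 4)*(d + 1)*(d - 2)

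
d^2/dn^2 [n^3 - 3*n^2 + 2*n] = 6*n - 6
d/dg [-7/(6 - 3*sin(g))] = -7*cos(g)/(3*(sin(g) - 2)^2)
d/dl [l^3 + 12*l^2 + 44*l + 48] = 3*l^2 + 24*l + 44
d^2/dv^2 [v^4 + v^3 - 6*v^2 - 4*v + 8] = 12*v^2 + 6*v - 12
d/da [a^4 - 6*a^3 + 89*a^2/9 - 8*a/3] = 4*a^3 - 18*a^2 + 178*a/9 - 8/3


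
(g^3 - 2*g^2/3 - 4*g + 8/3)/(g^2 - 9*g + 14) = (3*g^2 + 4*g - 4)/(3*(g - 7))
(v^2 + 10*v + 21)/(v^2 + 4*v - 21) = (v + 3)/(v - 3)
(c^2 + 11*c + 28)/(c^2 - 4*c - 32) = (c + 7)/(c - 8)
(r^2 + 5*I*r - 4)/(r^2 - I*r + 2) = (r + 4*I)/(r - 2*I)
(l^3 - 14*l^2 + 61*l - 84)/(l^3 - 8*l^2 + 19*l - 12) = (l - 7)/(l - 1)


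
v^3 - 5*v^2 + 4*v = v*(v - 4)*(v - 1)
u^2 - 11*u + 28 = (u - 7)*(u - 4)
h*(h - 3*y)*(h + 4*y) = h^3 + h^2*y - 12*h*y^2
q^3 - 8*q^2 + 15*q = q*(q - 5)*(q - 3)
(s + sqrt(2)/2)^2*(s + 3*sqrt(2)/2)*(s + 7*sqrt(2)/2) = s^4 + 6*sqrt(2)*s^3 + 21*s^2 + 13*sqrt(2)*s + 21/4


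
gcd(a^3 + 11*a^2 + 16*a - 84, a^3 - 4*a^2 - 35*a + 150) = a + 6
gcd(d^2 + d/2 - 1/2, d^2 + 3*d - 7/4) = d - 1/2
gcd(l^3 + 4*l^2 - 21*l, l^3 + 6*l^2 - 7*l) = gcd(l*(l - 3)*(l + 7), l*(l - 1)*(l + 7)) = l^2 + 7*l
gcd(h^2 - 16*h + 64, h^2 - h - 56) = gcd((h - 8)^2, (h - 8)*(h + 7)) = h - 8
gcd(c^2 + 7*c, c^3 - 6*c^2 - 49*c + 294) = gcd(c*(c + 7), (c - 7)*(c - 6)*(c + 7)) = c + 7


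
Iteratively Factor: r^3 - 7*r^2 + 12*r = (r)*(r^2 - 7*r + 12) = r*(r - 4)*(r - 3)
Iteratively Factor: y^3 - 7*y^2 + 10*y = (y - 2)*(y^2 - 5*y) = (y - 5)*(y - 2)*(y)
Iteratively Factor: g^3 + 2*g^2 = (g)*(g^2 + 2*g) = g^2*(g + 2)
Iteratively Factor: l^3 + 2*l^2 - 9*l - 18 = (l - 3)*(l^2 + 5*l + 6) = (l - 3)*(l + 2)*(l + 3)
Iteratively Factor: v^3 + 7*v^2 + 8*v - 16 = (v - 1)*(v^2 + 8*v + 16) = (v - 1)*(v + 4)*(v + 4)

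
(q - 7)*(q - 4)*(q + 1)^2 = q^4 - 9*q^3 + 7*q^2 + 45*q + 28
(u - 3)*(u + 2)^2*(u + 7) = u^4 + 8*u^3 - u^2 - 68*u - 84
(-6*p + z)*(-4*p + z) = 24*p^2 - 10*p*z + z^2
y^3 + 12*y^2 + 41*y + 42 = (y + 2)*(y + 3)*(y + 7)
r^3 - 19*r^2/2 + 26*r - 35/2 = (r - 5)*(r - 7/2)*(r - 1)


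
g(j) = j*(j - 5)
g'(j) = 2*j - 5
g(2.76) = -6.18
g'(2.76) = 0.52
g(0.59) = -2.60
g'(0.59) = -3.82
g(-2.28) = 16.60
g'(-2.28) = -9.56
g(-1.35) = 8.57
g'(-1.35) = -7.70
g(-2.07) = 14.63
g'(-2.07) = -9.14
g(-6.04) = 66.68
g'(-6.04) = -17.08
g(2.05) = -6.05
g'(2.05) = -0.90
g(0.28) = -1.32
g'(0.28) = -4.44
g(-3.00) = 24.00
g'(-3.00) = -11.00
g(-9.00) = 126.00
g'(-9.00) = -23.00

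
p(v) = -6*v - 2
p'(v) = -6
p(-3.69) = 20.14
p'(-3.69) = -6.00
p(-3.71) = 20.26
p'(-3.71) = -6.00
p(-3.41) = 18.46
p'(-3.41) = -6.00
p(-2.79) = 14.74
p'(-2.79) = -6.00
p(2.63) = -17.78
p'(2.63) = -6.00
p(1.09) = -8.54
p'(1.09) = -6.00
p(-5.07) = 28.42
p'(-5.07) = -6.00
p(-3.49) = 18.94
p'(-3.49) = -6.00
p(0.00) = -2.00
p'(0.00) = -6.00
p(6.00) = -38.00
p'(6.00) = -6.00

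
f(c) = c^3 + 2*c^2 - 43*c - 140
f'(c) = 3*c^2 + 4*c - 43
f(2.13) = -212.85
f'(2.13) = -20.87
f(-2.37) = -40.17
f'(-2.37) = -35.63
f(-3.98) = -0.22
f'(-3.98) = -11.40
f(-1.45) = -76.49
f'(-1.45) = -42.49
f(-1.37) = -79.91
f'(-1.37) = -42.85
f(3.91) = -217.78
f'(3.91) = 18.50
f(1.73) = -203.23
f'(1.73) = -27.10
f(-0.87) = -101.73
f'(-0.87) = -44.21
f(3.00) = -224.00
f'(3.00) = -4.00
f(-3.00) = -20.00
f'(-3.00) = -28.00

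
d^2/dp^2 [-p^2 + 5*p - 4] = -2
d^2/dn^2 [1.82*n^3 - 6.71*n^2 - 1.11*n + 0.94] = 10.92*n - 13.42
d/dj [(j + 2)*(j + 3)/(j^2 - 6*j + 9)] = (-11*j - 27)/(j^3 - 9*j^2 + 27*j - 27)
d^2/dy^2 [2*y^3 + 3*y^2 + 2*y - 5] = 12*y + 6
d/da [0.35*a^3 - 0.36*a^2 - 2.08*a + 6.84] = 1.05*a^2 - 0.72*a - 2.08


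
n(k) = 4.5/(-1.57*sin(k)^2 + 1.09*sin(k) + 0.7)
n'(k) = 4.5*(3.14*sin(k)*cos(k) - 1.09*cos(k))/(-1.57*sin(k)^2 + 1.09*sin(k) + 0.7)^2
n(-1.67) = -2.32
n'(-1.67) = 0.50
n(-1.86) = -2.52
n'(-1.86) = 1.65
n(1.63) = 20.13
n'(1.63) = -10.89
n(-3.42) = 5.11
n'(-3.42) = 1.27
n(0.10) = 5.67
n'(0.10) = -5.53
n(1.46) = 19.35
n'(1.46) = 18.69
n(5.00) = -2.52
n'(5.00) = -1.64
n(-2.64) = -24.06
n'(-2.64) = 293.14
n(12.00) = -13.36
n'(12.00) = -92.84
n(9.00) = 5.10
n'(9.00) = -1.07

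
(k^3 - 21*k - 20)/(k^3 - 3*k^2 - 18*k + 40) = (k + 1)/(k - 2)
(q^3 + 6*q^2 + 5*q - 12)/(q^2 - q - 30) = (-q^3 - 6*q^2 - 5*q + 12)/(-q^2 + q + 30)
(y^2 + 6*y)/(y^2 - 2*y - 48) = y/(y - 8)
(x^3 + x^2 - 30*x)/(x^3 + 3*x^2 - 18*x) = (x - 5)/(x - 3)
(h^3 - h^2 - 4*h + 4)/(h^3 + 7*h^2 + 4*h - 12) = (h - 2)/(h + 6)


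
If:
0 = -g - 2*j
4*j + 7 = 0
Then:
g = 7/2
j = -7/4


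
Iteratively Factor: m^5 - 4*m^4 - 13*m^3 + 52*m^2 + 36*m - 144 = (m - 3)*(m^4 - m^3 - 16*m^2 + 4*m + 48) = (m - 3)*(m - 2)*(m^3 + m^2 - 14*m - 24) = (m - 3)*(m - 2)*(m + 3)*(m^2 - 2*m - 8) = (m - 4)*(m - 3)*(m - 2)*(m + 3)*(m + 2)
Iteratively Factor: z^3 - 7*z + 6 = (z - 1)*(z^2 + z - 6) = (z - 2)*(z - 1)*(z + 3)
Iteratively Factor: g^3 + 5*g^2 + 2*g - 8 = (g - 1)*(g^2 + 6*g + 8) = (g - 1)*(g + 2)*(g + 4)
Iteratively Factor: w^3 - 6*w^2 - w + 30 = (w - 3)*(w^2 - 3*w - 10) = (w - 3)*(w + 2)*(w - 5)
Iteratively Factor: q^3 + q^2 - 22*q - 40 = (q - 5)*(q^2 + 6*q + 8) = (q - 5)*(q + 4)*(q + 2)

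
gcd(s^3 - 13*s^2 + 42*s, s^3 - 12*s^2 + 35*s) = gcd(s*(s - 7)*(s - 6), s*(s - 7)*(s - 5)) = s^2 - 7*s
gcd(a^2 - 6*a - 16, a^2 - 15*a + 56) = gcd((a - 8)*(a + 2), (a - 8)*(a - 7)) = a - 8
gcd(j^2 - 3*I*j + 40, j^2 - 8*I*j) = j - 8*I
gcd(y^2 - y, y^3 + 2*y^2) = y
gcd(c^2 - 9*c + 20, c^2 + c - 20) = c - 4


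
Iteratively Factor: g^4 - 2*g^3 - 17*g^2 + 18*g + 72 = (g - 4)*(g^3 + 2*g^2 - 9*g - 18) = (g - 4)*(g - 3)*(g^2 + 5*g + 6) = (g - 4)*(g - 3)*(g + 3)*(g + 2)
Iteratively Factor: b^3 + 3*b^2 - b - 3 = (b + 1)*(b^2 + 2*b - 3) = (b - 1)*(b + 1)*(b + 3)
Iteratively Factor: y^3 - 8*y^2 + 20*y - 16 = (y - 4)*(y^2 - 4*y + 4) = (y - 4)*(y - 2)*(y - 2)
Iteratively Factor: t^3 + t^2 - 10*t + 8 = (t + 4)*(t^2 - 3*t + 2) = (t - 1)*(t + 4)*(t - 2)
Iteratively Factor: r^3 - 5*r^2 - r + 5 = (r - 5)*(r^2 - 1) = (r - 5)*(r - 1)*(r + 1)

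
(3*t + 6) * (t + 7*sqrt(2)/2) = 3*t^2 + 6*t + 21*sqrt(2)*t/2 + 21*sqrt(2)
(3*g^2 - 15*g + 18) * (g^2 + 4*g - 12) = 3*g^4 - 3*g^3 - 78*g^2 + 252*g - 216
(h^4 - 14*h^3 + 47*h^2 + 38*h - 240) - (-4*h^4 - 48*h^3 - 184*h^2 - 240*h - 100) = 5*h^4 + 34*h^3 + 231*h^2 + 278*h - 140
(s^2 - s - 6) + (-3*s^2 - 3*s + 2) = -2*s^2 - 4*s - 4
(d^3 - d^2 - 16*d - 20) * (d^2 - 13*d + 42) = d^5 - 14*d^4 + 39*d^3 + 146*d^2 - 412*d - 840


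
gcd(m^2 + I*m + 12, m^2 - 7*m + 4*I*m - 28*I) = m + 4*I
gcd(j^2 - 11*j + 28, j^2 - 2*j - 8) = j - 4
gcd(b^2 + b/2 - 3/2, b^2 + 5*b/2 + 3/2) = b + 3/2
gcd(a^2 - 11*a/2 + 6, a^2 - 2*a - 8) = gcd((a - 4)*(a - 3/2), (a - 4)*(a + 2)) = a - 4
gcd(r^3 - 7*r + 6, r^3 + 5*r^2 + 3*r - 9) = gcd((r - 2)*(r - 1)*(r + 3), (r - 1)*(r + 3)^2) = r^2 + 2*r - 3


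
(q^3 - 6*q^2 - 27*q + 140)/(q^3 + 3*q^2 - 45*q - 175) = (q - 4)/(q + 5)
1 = 1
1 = 1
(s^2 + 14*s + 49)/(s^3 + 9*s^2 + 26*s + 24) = (s^2 + 14*s + 49)/(s^3 + 9*s^2 + 26*s + 24)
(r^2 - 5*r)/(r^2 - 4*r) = (r - 5)/(r - 4)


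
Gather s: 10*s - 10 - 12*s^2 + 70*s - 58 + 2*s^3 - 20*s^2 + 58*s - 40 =2*s^3 - 32*s^2 + 138*s - 108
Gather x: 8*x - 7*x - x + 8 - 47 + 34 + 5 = 0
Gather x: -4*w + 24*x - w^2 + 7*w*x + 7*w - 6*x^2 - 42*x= -w^2 + 3*w - 6*x^2 + x*(7*w - 18)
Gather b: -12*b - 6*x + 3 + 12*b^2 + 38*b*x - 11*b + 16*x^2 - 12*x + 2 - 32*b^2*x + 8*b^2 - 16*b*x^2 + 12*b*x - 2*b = b^2*(20 - 32*x) + b*(-16*x^2 + 50*x - 25) + 16*x^2 - 18*x + 5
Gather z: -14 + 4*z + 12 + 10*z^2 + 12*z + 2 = 10*z^2 + 16*z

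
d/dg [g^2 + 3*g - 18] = 2*g + 3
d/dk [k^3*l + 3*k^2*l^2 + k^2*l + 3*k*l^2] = l*(3*k^2 + 6*k*l + 2*k + 3*l)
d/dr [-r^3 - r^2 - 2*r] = -3*r^2 - 2*r - 2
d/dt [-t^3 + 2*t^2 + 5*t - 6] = -3*t^2 + 4*t + 5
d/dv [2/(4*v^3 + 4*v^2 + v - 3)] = 2*(-12*v^2 - 8*v - 1)/(4*v^3 + 4*v^2 + v - 3)^2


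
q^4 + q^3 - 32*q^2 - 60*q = q*(q - 6)*(q + 2)*(q + 5)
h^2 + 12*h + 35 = (h + 5)*(h + 7)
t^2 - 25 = (t - 5)*(t + 5)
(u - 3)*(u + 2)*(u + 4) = u^3 + 3*u^2 - 10*u - 24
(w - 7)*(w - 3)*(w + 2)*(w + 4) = w^4 - 4*w^3 - 31*w^2 + 46*w + 168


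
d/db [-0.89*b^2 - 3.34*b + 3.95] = -1.78*b - 3.34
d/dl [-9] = 0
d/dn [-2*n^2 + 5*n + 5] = 5 - 4*n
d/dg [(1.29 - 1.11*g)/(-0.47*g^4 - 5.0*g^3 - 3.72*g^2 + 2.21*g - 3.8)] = (-1.5651*g^4 - 8.6748*g^3 + 15.2208*g^2 + 9.5976*g + 1.3671)/(0.2209*g^8 + 4.7*g^7 + 28.4968*g^6 + 35.1226*g^5 - 4.6896*g^4 + 21.5576*g^3 + 33.1561*g^2 - 16.796*g + 14.44)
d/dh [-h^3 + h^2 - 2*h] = -3*h^2 + 2*h - 2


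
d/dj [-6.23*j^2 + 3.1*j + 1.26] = 3.1 - 12.46*j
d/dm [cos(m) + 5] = -sin(m)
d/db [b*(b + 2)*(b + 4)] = 3*b^2 + 12*b + 8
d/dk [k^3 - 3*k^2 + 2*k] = 3*k^2 - 6*k + 2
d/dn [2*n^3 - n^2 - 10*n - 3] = 6*n^2 - 2*n - 10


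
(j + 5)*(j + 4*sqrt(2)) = j^2 + 5*j + 4*sqrt(2)*j + 20*sqrt(2)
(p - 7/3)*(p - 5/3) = p^2 - 4*p + 35/9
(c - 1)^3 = c^3 - 3*c^2 + 3*c - 1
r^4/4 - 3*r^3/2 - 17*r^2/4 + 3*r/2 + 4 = (r/4 + 1/4)*(r - 8)*(r - 1)*(r + 2)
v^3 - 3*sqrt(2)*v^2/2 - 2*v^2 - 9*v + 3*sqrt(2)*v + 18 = (v - 2)*(v - 3*sqrt(2))*(v + 3*sqrt(2)/2)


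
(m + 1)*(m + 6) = m^2 + 7*m + 6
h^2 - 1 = (h - 1)*(h + 1)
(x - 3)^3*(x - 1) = x^4 - 10*x^3 + 36*x^2 - 54*x + 27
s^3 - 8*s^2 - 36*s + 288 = (s - 8)*(s - 6)*(s + 6)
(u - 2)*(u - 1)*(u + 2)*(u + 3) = u^4 + 2*u^3 - 7*u^2 - 8*u + 12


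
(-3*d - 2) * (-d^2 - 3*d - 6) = 3*d^3 + 11*d^2 + 24*d + 12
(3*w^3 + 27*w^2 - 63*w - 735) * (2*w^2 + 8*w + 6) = 6*w^5 + 78*w^4 + 108*w^3 - 1812*w^2 - 6258*w - 4410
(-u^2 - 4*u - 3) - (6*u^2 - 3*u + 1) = -7*u^2 - u - 4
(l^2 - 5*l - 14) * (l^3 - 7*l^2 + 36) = l^5 - 12*l^4 + 21*l^3 + 134*l^2 - 180*l - 504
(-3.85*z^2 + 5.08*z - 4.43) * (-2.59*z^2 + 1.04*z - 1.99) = 9.9715*z^4 - 17.1612*z^3 + 24.4184*z^2 - 14.7164*z + 8.8157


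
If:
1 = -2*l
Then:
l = -1/2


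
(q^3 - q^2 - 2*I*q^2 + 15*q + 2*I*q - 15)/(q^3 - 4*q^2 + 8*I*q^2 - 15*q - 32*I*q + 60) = (q^2 - q*(1 + 5*I) + 5*I)/(q^2 + q*(-4 + 5*I) - 20*I)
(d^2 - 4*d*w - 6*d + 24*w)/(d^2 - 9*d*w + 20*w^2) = (6 - d)/(-d + 5*w)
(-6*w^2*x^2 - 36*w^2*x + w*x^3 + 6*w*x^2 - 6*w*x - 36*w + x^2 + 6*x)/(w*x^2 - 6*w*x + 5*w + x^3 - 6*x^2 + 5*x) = (-6*w^2*x^2 - 36*w^2*x + w*x^3 + 6*w*x^2 - 6*w*x - 36*w + x^2 + 6*x)/(w*x^2 - 6*w*x + 5*w + x^3 - 6*x^2 + 5*x)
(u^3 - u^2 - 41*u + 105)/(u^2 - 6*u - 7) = (-u^3 + u^2 + 41*u - 105)/(-u^2 + 6*u + 7)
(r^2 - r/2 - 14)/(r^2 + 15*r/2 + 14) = (r - 4)/(r + 4)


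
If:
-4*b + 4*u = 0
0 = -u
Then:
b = 0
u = 0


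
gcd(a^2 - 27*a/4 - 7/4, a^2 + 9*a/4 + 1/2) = a + 1/4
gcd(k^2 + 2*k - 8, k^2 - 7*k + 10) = k - 2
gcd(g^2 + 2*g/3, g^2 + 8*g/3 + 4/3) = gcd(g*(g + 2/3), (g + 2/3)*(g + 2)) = g + 2/3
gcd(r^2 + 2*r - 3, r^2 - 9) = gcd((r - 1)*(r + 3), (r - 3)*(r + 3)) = r + 3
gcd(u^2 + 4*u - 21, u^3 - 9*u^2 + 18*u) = u - 3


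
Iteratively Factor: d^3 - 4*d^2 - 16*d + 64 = (d - 4)*(d^2 - 16) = (d - 4)*(d + 4)*(d - 4)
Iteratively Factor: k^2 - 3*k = (k)*(k - 3)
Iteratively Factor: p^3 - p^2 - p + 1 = (p - 1)*(p^2 - 1) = (p - 1)*(p + 1)*(p - 1)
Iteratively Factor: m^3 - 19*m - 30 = (m + 3)*(m^2 - 3*m - 10) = (m - 5)*(m + 3)*(m + 2)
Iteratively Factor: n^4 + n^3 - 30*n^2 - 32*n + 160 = (n - 5)*(n^3 + 6*n^2 - 32) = (n - 5)*(n - 2)*(n^2 + 8*n + 16) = (n - 5)*(n - 2)*(n + 4)*(n + 4)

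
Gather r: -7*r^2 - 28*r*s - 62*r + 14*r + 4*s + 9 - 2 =-7*r^2 + r*(-28*s - 48) + 4*s + 7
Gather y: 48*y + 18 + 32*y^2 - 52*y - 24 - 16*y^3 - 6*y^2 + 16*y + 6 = -16*y^3 + 26*y^2 + 12*y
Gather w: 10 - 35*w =10 - 35*w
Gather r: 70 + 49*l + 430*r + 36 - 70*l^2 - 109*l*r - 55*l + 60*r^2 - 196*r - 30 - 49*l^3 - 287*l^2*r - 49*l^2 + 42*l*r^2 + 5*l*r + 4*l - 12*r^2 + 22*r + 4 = -49*l^3 - 119*l^2 - 2*l + r^2*(42*l + 48) + r*(-287*l^2 - 104*l + 256) + 80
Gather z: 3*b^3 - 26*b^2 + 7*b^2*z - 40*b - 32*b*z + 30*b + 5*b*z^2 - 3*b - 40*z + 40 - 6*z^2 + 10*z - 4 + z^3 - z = 3*b^3 - 26*b^2 - 13*b + z^3 + z^2*(5*b - 6) + z*(7*b^2 - 32*b - 31) + 36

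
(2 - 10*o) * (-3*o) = 30*o^2 - 6*o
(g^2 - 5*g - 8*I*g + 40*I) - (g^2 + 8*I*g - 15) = -5*g - 16*I*g + 15 + 40*I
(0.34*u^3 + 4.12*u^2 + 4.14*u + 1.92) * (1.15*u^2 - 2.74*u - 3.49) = 0.391*u^5 + 3.8064*u^4 - 7.7144*u^3 - 23.5144*u^2 - 19.7094*u - 6.7008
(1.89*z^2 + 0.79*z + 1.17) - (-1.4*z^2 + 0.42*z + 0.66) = 3.29*z^2 + 0.37*z + 0.51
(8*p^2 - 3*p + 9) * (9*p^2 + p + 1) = 72*p^4 - 19*p^3 + 86*p^2 + 6*p + 9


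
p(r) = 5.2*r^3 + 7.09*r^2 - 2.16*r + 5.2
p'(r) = 15.6*r^2 + 14.18*r - 2.16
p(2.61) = 140.31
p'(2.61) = 141.12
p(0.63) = 7.95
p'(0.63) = 12.97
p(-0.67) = 8.27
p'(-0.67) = -4.66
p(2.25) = 95.46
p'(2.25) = 108.72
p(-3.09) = -73.85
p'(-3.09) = 102.97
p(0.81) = 10.87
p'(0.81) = 19.56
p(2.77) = 164.14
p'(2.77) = 156.82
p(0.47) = 6.29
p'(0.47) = 7.95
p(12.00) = 9985.84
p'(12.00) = 2414.40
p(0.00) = 5.20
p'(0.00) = -2.16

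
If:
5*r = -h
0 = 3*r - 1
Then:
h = -5/3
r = 1/3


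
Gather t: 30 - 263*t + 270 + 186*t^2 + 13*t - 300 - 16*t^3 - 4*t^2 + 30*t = -16*t^3 + 182*t^2 - 220*t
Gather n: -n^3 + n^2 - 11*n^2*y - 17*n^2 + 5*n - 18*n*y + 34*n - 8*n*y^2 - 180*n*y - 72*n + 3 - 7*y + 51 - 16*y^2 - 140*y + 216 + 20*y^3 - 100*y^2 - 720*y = -n^3 + n^2*(-11*y - 16) + n*(-8*y^2 - 198*y - 33) + 20*y^3 - 116*y^2 - 867*y + 270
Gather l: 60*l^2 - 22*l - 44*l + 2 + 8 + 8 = 60*l^2 - 66*l + 18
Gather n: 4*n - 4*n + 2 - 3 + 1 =0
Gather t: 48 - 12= 36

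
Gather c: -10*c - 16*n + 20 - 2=-10*c - 16*n + 18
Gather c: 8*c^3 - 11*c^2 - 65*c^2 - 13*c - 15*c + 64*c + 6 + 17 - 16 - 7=8*c^3 - 76*c^2 + 36*c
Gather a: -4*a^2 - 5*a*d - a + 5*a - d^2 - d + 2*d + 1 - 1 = -4*a^2 + a*(4 - 5*d) - d^2 + d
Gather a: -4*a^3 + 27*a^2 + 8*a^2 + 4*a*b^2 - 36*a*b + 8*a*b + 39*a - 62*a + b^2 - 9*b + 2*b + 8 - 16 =-4*a^3 + 35*a^2 + a*(4*b^2 - 28*b - 23) + b^2 - 7*b - 8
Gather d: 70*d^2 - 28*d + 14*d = 70*d^2 - 14*d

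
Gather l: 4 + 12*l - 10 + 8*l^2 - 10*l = 8*l^2 + 2*l - 6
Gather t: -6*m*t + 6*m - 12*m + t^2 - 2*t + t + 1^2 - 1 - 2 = -6*m + t^2 + t*(-6*m - 1) - 2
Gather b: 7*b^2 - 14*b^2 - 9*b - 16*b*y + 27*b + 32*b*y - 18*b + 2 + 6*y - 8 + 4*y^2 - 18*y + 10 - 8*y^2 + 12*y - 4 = -7*b^2 + 16*b*y - 4*y^2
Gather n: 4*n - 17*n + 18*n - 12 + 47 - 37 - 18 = 5*n - 20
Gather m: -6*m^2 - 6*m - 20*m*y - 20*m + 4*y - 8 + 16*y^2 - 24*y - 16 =-6*m^2 + m*(-20*y - 26) + 16*y^2 - 20*y - 24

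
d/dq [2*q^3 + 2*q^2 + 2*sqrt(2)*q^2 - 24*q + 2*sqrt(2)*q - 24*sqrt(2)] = 6*q^2 + 4*q + 4*sqrt(2)*q - 24 + 2*sqrt(2)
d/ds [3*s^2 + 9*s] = 6*s + 9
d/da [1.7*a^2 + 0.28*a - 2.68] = 3.4*a + 0.28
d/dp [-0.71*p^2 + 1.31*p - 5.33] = 1.31 - 1.42*p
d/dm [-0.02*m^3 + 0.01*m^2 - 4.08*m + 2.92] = -0.06*m^2 + 0.02*m - 4.08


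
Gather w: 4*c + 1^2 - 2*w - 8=4*c - 2*w - 7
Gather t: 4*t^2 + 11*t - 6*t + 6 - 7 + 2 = 4*t^2 + 5*t + 1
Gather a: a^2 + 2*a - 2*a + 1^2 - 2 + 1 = a^2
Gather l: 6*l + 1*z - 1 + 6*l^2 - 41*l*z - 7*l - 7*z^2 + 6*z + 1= 6*l^2 + l*(-41*z - 1) - 7*z^2 + 7*z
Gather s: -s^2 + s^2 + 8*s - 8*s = 0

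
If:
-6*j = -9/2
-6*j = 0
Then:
No Solution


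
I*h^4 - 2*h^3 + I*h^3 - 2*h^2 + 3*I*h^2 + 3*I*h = h*(h - I)*(h + 3*I)*(I*h + I)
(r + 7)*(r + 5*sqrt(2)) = r^2 + 7*r + 5*sqrt(2)*r + 35*sqrt(2)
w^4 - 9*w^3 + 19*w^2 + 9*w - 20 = (w - 5)*(w - 4)*(w - 1)*(w + 1)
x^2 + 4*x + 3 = (x + 1)*(x + 3)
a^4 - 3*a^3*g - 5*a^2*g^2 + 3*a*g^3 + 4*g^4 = (a - 4*g)*(a - g)*(a + g)^2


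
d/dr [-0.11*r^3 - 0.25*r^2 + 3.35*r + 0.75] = -0.33*r^2 - 0.5*r + 3.35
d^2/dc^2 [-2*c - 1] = 0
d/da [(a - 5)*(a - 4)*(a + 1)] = 3*a^2 - 16*a + 11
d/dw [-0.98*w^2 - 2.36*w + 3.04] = -1.96*w - 2.36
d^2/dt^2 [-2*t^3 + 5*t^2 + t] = 10 - 12*t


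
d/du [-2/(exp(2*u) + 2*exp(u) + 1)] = 4*(exp(u) + 1)*exp(u)/(exp(2*u) + 2*exp(u) + 1)^2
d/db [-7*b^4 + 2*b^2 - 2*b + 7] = -28*b^3 + 4*b - 2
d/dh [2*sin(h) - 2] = 2*cos(h)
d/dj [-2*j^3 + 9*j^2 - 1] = 6*j*(3 - j)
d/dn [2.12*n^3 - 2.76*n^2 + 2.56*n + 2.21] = 6.36*n^2 - 5.52*n + 2.56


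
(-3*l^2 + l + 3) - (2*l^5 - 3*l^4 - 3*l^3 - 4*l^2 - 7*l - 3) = -2*l^5 + 3*l^4 + 3*l^3 + l^2 + 8*l + 6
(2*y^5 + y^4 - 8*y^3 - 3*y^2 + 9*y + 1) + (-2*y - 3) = 2*y^5 + y^4 - 8*y^3 - 3*y^2 + 7*y - 2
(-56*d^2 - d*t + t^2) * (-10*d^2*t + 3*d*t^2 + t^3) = 560*d^4*t - 158*d^3*t^2 - 69*d^2*t^3 + 2*d*t^4 + t^5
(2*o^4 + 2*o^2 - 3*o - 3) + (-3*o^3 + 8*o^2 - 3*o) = 2*o^4 - 3*o^3 + 10*o^2 - 6*o - 3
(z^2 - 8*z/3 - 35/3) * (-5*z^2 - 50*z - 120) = -5*z^4 - 110*z^3/3 + 215*z^2/3 + 2710*z/3 + 1400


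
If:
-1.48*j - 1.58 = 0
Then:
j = -1.07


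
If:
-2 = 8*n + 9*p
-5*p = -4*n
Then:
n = -5/38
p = -2/19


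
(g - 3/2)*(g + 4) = g^2 + 5*g/2 - 6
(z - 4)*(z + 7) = z^2 + 3*z - 28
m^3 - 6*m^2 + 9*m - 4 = (m - 4)*(m - 1)^2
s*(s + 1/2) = s^2 + s/2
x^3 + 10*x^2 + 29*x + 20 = (x + 1)*(x + 4)*(x + 5)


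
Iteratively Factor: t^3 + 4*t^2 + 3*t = (t + 1)*(t^2 + 3*t) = (t + 1)*(t + 3)*(t)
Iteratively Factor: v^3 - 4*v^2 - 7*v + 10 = (v - 5)*(v^2 + v - 2) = (v - 5)*(v + 2)*(v - 1)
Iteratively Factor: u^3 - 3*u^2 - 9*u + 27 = (u + 3)*(u^2 - 6*u + 9) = (u - 3)*(u + 3)*(u - 3)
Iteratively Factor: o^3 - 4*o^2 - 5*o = (o + 1)*(o^2 - 5*o) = (o - 5)*(o + 1)*(o)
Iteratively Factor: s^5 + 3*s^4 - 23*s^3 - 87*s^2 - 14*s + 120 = (s + 2)*(s^4 + s^3 - 25*s^2 - 37*s + 60) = (s + 2)*(s + 4)*(s^3 - 3*s^2 - 13*s + 15) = (s - 5)*(s + 2)*(s + 4)*(s^2 + 2*s - 3) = (s - 5)*(s - 1)*(s + 2)*(s + 4)*(s + 3)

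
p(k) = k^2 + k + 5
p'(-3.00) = -5.00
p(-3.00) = 11.00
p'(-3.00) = -5.00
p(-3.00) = 11.00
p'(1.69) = 4.38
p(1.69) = 9.55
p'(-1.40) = -1.80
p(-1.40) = 5.56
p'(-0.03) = 0.94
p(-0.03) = 4.97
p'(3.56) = 8.12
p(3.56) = 21.23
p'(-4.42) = -7.84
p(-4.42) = 20.12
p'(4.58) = 10.16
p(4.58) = 30.56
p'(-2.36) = -3.72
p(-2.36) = 8.21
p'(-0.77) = -0.54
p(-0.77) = 4.82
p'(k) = 2*k + 1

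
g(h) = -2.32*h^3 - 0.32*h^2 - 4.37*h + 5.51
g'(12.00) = -1014.29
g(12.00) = -4101.97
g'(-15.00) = -1560.77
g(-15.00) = 7829.06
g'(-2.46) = -44.91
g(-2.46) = 48.86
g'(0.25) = -4.96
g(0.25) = 4.36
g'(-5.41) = -204.61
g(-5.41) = 387.14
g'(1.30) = -16.96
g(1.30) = -5.81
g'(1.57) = -22.53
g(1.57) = -11.12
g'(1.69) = -25.33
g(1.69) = -13.99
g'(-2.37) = -41.95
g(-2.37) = 44.95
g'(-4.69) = -154.46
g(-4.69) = 258.30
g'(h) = -6.96*h^2 - 0.64*h - 4.37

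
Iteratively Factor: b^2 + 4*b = (b + 4)*(b)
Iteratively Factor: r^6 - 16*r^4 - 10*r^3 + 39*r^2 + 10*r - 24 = (r + 2)*(r^5 - 2*r^4 - 12*r^3 + 14*r^2 + 11*r - 12) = (r - 4)*(r + 2)*(r^4 + 2*r^3 - 4*r^2 - 2*r + 3) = (r - 4)*(r - 1)*(r + 2)*(r^3 + 3*r^2 - r - 3) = (r - 4)*(r - 1)*(r + 1)*(r + 2)*(r^2 + 2*r - 3) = (r - 4)*(r - 1)*(r + 1)*(r + 2)*(r + 3)*(r - 1)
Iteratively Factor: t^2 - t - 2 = (t + 1)*(t - 2)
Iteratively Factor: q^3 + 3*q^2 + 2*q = (q + 1)*(q^2 + 2*q) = (q + 1)*(q + 2)*(q)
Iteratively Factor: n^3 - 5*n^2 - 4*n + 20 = (n - 5)*(n^2 - 4) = (n - 5)*(n - 2)*(n + 2)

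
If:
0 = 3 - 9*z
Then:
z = 1/3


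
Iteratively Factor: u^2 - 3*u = (u)*(u - 3)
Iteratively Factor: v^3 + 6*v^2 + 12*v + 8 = (v + 2)*(v^2 + 4*v + 4) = (v + 2)^2*(v + 2)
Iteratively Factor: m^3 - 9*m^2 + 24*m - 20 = (m - 2)*(m^2 - 7*m + 10) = (m - 2)^2*(m - 5)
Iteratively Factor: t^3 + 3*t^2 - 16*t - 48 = (t + 4)*(t^2 - t - 12) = (t - 4)*(t + 4)*(t + 3)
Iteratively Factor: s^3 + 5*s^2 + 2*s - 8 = (s + 2)*(s^2 + 3*s - 4) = (s + 2)*(s + 4)*(s - 1)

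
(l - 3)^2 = l^2 - 6*l + 9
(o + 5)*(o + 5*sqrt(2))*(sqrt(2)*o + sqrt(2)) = sqrt(2)*o^3 + 6*sqrt(2)*o^2 + 10*o^2 + 5*sqrt(2)*o + 60*o + 50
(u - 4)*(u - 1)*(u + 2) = u^3 - 3*u^2 - 6*u + 8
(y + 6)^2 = y^2 + 12*y + 36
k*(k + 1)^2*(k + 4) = k^4 + 6*k^3 + 9*k^2 + 4*k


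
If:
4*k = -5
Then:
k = -5/4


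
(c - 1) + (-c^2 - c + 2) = 1 - c^2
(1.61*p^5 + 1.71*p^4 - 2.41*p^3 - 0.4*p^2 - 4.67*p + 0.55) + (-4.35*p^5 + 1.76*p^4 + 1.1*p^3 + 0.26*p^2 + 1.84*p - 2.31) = -2.74*p^5 + 3.47*p^4 - 1.31*p^3 - 0.14*p^2 - 2.83*p - 1.76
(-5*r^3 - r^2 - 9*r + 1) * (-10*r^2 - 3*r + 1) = 50*r^5 + 25*r^4 + 88*r^3 + 16*r^2 - 12*r + 1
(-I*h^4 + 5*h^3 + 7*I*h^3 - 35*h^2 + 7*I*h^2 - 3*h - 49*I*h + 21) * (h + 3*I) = -I*h^5 + 8*h^4 + 7*I*h^4 - 56*h^3 + 22*I*h^3 - 24*h^2 - 154*I*h^2 + 168*h - 9*I*h + 63*I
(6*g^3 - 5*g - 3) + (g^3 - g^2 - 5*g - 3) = 7*g^3 - g^2 - 10*g - 6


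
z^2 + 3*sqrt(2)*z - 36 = (z - 3*sqrt(2))*(z + 6*sqrt(2))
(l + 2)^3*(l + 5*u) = l^4 + 5*l^3*u + 6*l^3 + 30*l^2*u + 12*l^2 + 60*l*u + 8*l + 40*u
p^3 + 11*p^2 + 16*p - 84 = (p - 2)*(p + 6)*(p + 7)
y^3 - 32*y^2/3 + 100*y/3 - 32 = (y - 6)*(y - 8/3)*(y - 2)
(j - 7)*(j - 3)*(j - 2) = j^3 - 12*j^2 + 41*j - 42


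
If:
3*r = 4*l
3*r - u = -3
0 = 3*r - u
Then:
No Solution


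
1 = 1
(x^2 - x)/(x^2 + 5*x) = (x - 1)/(x + 5)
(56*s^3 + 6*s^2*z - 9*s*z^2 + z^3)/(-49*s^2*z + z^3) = (-8*s^2 - 2*s*z + z^2)/(z*(7*s + z))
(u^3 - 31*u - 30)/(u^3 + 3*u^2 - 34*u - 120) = (u + 1)/(u + 4)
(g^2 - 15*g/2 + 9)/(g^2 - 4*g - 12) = (g - 3/2)/(g + 2)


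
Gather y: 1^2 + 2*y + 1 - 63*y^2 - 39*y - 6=-63*y^2 - 37*y - 4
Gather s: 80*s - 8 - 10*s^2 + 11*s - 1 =-10*s^2 + 91*s - 9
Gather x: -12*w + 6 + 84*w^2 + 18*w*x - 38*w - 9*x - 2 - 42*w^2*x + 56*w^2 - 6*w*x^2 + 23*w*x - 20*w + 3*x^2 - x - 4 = 140*w^2 - 70*w + x^2*(3 - 6*w) + x*(-42*w^2 + 41*w - 10)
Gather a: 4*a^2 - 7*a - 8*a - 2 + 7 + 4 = 4*a^2 - 15*a + 9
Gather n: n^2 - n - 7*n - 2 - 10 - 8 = n^2 - 8*n - 20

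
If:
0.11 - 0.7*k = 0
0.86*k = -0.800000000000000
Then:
No Solution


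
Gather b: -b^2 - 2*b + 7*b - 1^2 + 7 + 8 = -b^2 + 5*b + 14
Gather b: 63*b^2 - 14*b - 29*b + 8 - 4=63*b^2 - 43*b + 4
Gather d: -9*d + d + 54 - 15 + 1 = 40 - 8*d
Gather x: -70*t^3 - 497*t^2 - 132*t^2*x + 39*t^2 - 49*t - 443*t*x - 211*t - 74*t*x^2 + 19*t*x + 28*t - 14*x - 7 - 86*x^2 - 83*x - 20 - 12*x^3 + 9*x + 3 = -70*t^3 - 458*t^2 - 232*t - 12*x^3 + x^2*(-74*t - 86) + x*(-132*t^2 - 424*t - 88) - 24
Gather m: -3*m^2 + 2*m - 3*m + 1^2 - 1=-3*m^2 - m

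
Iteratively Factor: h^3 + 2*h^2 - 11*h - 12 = (h - 3)*(h^2 + 5*h + 4) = (h - 3)*(h + 1)*(h + 4)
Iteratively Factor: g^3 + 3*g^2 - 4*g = (g)*(g^2 + 3*g - 4) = g*(g + 4)*(g - 1)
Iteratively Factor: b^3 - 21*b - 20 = (b - 5)*(b^2 + 5*b + 4) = (b - 5)*(b + 4)*(b + 1)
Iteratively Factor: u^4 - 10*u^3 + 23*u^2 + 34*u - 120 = (u - 5)*(u^3 - 5*u^2 - 2*u + 24) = (u - 5)*(u - 3)*(u^2 - 2*u - 8) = (u - 5)*(u - 4)*(u - 3)*(u + 2)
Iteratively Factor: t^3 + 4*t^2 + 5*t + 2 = (t + 1)*(t^2 + 3*t + 2) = (t + 1)^2*(t + 2)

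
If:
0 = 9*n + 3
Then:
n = -1/3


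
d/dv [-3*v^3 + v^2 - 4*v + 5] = -9*v^2 + 2*v - 4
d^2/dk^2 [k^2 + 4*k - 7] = 2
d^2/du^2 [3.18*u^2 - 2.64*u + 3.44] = 6.36000000000000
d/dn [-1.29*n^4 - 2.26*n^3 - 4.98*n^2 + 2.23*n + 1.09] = -5.16*n^3 - 6.78*n^2 - 9.96*n + 2.23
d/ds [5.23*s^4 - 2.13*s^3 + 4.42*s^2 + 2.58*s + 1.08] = 20.92*s^3 - 6.39*s^2 + 8.84*s + 2.58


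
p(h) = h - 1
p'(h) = 1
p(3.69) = 2.69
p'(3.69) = 1.00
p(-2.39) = -3.39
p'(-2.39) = 1.00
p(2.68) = 1.68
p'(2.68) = 1.00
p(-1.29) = -2.29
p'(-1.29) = 1.00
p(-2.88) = -3.88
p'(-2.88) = 1.00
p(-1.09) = -2.09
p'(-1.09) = 1.00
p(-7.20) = -8.20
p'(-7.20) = 1.00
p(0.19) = -0.81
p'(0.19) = 1.00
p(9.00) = 8.00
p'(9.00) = 1.00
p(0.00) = -1.00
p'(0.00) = 1.00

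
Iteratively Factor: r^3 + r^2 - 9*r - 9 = (r + 3)*(r^2 - 2*r - 3) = (r + 1)*(r + 3)*(r - 3)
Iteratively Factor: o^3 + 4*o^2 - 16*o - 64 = (o + 4)*(o^2 - 16) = (o + 4)^2*(o - 4)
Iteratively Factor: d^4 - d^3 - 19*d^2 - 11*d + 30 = (d + 2)*(d^3 - 3*d^2 - 13*d + 15) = (d - 1)*(d + 2)*(d^2 - 2*d - 15) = (d - 5)*(d - 1)*(d + 2)*(d + 3)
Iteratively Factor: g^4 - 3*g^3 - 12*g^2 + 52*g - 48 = (g - 2)*(g^3 - g^2 - 14*g + 24) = (g - 2)*(g + 4)*(g^2 - 5*g + 6) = (g - 3)*(g - 2)*(g + 4)*(g - 2)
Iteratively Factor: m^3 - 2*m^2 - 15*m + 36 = (m + 4)*(m^2 - 6*m + 9) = (m - 3)*(m + 4)*(m - 3)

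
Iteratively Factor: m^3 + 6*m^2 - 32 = (m - 2)*(m^2 + 8*m + 16) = (m - 2)*(m + 4)*(m + 4)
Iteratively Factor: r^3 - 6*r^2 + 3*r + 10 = (r - 5)*(r^2 - r - 2) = (r - 5)*(r - 2)*(r + 1)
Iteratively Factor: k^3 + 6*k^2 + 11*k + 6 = (k + 2)*(k^2 + 4*k + 3) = (k + 1)*(k + 2)*(k + 3)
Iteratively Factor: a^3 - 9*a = (a + 3)*(a^2 - 3*a) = a*(a + 3)*(a - 3)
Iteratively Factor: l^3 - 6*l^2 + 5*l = (l - 1)*(l^2 - 5*l) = (l - 5)*(l - 1)*(l)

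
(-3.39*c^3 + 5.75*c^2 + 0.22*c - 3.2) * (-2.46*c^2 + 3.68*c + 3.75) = 8.3394*c^5 - 26.6202*c^4 + 7.9063*c^3 + 30.2441*c^2 - 10.951*c - 12.0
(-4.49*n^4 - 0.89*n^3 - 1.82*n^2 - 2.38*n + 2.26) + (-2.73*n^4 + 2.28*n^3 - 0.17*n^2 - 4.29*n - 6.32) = -7.22*n^4 + 1.39*n^3 - 1.99*n^2 - 6.67*n - 4.06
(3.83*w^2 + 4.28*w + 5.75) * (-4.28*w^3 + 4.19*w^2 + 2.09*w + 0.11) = -16.3924*w^5 - 2.2707*w^4 + 1.3279*w^3 + 33.459*w^2 + 12.4883*w + 0.6325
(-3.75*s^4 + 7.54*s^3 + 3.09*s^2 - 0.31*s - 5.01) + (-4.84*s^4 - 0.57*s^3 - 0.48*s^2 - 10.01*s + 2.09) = -8.59*s^4 + 6.97*s^3 + 2.61*s^2 - 10.32*s - 2.92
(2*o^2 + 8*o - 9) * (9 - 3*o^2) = -6*o^4 - 24*o^3 + 45*o^2 + 72*o - 81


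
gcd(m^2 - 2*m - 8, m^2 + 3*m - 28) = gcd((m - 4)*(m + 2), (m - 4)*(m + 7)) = m - 4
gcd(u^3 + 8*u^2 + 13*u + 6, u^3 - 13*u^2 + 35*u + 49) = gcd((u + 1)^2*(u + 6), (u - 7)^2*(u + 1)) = u + 1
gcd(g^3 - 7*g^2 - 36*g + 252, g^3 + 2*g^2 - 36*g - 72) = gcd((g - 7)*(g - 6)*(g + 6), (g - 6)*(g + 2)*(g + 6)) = g^2 - 36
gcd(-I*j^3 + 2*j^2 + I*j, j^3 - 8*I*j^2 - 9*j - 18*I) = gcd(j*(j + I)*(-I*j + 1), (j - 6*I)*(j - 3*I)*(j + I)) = j + I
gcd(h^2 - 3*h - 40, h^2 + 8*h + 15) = h + 5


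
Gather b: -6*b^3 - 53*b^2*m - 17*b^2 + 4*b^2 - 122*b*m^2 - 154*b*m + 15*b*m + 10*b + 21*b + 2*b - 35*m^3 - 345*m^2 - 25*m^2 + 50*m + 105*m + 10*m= -6*b^3 + b^2*(-53*m - 13) + b*(-122*m^2 - 139*m + 33) - 35*m^3 - 370*m^2 + 165*m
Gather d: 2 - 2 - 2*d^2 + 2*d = -2*d^2 + 2*d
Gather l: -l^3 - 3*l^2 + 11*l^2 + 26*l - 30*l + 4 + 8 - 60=-l^3 + 8*l^2 - 4*l - 48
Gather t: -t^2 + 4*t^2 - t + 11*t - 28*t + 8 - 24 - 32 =3*t^2 - 18*t - 48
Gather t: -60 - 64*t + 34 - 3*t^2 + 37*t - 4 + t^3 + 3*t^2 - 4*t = t^3 - 31*t - 30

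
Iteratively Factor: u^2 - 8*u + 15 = (u - 5)*(u - 3)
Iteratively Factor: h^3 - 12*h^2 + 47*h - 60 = (h - 3)*(h^2 - 9*h + 20) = (h - 5)*(h - 3)*(h - 4)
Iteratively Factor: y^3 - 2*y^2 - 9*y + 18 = (y - 3)*(y^2 + y - 6) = (y - 3)*(y - 2)*(y + 3)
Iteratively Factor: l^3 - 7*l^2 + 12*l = (l)*(l^2 - 7*l + 12) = l*(l - 4)*(l - 3)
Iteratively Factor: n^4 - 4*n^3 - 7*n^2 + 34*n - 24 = (n - 1)*(n^3 - 3*n^2 - 10*n + 24) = (n - 4)*(n - 1)*(n^2 + n - 6) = (n - 4)*(n - 2)*(n - 1)*(n + 3)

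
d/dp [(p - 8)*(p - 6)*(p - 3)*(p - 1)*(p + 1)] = 5*p^4 - 68*p^3 + 267*p^2 - 254*p - 90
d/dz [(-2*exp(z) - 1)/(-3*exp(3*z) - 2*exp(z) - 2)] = (-(2*exp(z) + 1)*(9*exp(2*z) + 2) + 6*exp(3*z) + 4*exp(z) + 4)*exp(z)/(3*exp(3*z) + 2*exp(z) + 2)^2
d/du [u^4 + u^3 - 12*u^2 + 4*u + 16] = 4*u^3 + 3*u^2 - 24*u + 4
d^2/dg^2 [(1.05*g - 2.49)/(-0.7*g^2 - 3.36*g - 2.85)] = (-(1.05*g - 2.49)*(1.4*g + 3.36)*(2.8*g + 6.72) + (4.41*g + 3.57)*(0.7*g^2 + 3.36*g + 2.85))/(0.7*g^2 + 3.36*g + 2.85)^3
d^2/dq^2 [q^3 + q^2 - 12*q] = 6*q + 2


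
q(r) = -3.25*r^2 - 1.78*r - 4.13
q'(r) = -6.5*r - 1.78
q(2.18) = -23.46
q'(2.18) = -15.95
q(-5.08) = -78.96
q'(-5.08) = 31.24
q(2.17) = -23.30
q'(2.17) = -15.88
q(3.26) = -44.47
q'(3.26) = -22.97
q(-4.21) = -54.24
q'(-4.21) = 25.58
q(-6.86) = -144.86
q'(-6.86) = 42.81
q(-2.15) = -15.33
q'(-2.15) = 12.20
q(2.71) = -32.82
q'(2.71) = -19.40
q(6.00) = -131.81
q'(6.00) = -40.78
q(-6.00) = -110.45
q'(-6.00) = 37.22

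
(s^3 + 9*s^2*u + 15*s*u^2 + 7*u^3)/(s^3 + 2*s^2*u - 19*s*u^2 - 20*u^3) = (s^2 + 8*s*u + 7*u^2)/(s^2 + s*u - 20*u^2)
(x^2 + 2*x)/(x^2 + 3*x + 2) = x/(x + 1)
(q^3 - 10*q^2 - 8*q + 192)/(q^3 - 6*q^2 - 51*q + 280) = (q^2 - 2*q - 24)/(q^2 + 2*q - 35)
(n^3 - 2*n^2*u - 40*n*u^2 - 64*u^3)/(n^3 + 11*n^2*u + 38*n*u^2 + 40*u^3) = (n - 8*u)/(n + 5*u)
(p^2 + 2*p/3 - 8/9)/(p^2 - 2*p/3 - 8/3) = (p - 2/3)/(p - 2)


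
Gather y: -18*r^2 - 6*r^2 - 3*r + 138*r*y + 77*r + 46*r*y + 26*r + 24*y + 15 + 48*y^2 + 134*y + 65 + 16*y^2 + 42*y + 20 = -24*r^2 + 100*r + 64*y^2 + y*(184*r + 200) + 100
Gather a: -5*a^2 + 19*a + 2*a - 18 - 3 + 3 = -5*a^2 + 21*a - 18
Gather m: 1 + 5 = 6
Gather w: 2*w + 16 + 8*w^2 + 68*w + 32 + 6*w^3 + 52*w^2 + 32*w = 6*w^3 + 60*w^2 + 102*w + 48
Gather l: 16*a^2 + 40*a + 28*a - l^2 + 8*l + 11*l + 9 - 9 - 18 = 16*a^2 + 68*a - l^2 + 19*l - 18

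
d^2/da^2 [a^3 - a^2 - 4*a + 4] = 6*a - 2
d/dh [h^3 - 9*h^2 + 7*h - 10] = 3*h^2 - 18*h + 7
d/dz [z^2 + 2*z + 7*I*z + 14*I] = 2*z + 2 + 7*I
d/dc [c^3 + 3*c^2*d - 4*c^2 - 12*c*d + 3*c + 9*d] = 3*c^2 + 6*c*d - 8*c - 12*d + 3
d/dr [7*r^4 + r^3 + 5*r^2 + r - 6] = 28*r^3 + 3*r^2 + 10*r + 1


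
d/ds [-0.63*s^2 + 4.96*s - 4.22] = 4.96 - 1.26*s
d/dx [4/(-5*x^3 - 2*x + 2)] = 4*(15*x^2 + 2)/(5*x^3 + 2*x - 2)^2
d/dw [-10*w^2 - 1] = -20*w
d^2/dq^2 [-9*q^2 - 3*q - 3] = -18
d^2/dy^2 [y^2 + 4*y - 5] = 2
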